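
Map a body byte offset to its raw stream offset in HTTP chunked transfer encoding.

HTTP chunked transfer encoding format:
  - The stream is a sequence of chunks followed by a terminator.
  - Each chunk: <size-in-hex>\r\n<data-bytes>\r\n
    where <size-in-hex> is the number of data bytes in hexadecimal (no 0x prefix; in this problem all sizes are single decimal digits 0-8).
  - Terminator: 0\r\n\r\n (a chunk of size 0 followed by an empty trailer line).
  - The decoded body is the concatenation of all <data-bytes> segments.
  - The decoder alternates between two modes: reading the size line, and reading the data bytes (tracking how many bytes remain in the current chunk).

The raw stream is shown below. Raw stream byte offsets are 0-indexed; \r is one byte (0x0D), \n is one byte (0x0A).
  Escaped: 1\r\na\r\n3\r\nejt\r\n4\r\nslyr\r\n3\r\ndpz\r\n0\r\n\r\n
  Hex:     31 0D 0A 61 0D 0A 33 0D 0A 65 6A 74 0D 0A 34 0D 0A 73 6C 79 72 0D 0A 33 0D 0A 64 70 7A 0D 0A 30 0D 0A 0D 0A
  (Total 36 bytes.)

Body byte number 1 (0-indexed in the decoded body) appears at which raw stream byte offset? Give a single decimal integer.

Answer: 9

Derivation:
Chunk 1: stream[0..1]='1' size=0x1=1, data at stream[3..4]='a' -> body[0..1], body so far='a'
Chunk 2: stream[6..7]='3' size=0x3=3, data at stream[9..12]='ejt' -> body[1..4], body so far='aejt'
Chunk 3: stream[14..15]='4' size=0x4=4, data at stream[17..21]='slyr' -> body[4..8], body so far='aejtslyr'
Chunk 4: stream[23..24]='3' size=0x3=3, data at stream[26..29]='dpz' -> body[8..11], body so far='aejtslyrdpz'
Chunk 5: stream[31..32]='0' size=0 (terminator). Final body='aejtslyrdpz' (11 bytes)
Body byte 1 at stream offset 9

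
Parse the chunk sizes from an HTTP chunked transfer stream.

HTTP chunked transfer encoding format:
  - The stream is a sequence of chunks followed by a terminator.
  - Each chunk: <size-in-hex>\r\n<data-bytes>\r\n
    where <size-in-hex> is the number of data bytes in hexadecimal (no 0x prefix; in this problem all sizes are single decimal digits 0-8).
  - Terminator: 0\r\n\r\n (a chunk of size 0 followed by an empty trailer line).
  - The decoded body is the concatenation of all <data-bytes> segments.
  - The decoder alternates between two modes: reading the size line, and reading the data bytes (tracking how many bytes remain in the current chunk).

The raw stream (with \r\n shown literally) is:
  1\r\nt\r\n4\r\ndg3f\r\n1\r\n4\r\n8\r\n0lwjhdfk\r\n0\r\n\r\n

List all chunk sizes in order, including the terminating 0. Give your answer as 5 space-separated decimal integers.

Answer: 1 4 1 8 0

Derivation:
Chunk 1: stream[0..1]='1' size=0x1=1, data at stream[3..4]='t' -> body[0..1], body so far='t'
Chunk 2: stream[6..7]='4' size=0x4=4, data at stream[9..13]='dg3f' -> body[1..5], body so far='tdg3f'
Chunk 3: stream[15..16]='1' size=0x1=1, data at stream[18..19]='4' -> body[5..6], body so far='tdg3f4'
Chunk 4: stream[21..22]='8' size=0x8=8, data at stream[24..32]='0lwjhdfk' -> body[6..14], body so far='tdg3f40lwjhdfk'
Chunk 5: stream[34..35]='0' size=0 (terminator). Final body='tdg3f40lwjhdfk' (14 bytes)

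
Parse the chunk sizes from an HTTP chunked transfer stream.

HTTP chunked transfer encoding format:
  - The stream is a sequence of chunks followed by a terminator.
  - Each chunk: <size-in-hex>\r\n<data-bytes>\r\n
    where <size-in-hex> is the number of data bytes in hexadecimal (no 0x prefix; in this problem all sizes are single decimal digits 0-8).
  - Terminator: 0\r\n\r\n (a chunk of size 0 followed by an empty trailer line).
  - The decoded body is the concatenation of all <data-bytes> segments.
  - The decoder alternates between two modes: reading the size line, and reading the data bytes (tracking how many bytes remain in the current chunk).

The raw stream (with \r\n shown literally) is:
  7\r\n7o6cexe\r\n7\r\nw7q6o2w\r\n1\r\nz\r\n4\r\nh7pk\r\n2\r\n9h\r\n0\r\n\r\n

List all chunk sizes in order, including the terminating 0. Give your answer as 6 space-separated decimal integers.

Answer: 7 7 1 4 2 0

Derivation:
Chunk 1: stream[0..1]='7' size=0x7=7, data at stream[3..10]='7o6cexe' -> body[0..7], body so far='7o6cexe'
Chunk 2: stream[12..13]='7' size=0x7=7, data at stream[15..22]='w7q6o2w' -> body[7..14], body so far='7o6cexew7q6o2w'
Chunk 3: stream[24..25]='1' size=0x1=1, data at stream[27..28]='z' -> body[14..15], body so far='7o6cexew7q6o2wz'
Chunk 4: stream[30..31]='4' size=0x4=4, data at stream[33..37]='h7pk' -> body[15..19], body so far='7o6cexew7q6o2wzh7pk'
Chunk 5: stream[39..40]='2' size=0x2=2, data at stream[42..44]='9h' -> body[19..21], body so far='7o6cexew7q6o2wzh7pk9h'
Chunk 6: stream[46..47]='0' size=0 (terminator). Final body='7o6cexew7q6o2wzh7pk9h' (21 bytes)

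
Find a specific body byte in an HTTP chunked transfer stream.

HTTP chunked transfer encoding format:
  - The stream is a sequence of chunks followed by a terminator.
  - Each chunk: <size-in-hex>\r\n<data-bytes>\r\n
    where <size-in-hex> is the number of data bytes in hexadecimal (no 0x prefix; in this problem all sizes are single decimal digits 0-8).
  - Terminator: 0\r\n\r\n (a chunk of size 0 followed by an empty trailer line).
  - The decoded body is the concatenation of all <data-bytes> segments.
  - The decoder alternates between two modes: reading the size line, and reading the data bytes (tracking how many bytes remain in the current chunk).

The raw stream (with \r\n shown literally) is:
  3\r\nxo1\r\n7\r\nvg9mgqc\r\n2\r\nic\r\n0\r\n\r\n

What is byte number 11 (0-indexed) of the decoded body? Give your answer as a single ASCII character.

Chunk 1: stream[0..1]='3' size=0x3=3, data at stream[3..6]='xo1' -> body[0..3], body so far='xo1'
Chunk 2: stream[8..9]='7' size=0x7=7, data at stream[11..18]='vg9mgqc' -> body[3..10], body so far='xo1vg9mgqc'
Chunk 3: stream[20..21]='2' size=0x2=2, data at stream[23..25]='ic' -> body[10..12], body so far='xo1vg9mgqcic'
Chunk 4: stream[27..28]='0' size=0 (terminator). Final body='xo1vg9mgqcic' (12 bytes)
Body byte 11 = 'c'

Answer: c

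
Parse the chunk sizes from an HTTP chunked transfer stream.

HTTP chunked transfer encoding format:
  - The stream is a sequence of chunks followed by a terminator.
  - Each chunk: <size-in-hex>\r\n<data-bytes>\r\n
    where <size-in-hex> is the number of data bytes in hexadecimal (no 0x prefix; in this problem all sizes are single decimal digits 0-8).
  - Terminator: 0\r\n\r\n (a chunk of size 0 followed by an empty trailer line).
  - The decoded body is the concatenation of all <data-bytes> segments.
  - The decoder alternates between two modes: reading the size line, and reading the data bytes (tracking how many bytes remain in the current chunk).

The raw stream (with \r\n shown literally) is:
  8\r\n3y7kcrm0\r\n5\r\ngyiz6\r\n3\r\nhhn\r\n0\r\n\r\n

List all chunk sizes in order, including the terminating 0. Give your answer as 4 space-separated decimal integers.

Chunk 1: stream[0..1]='8' size=0x8=8, data at stream[3..11]='3y7kcrm0' -> body[0..8], body so far='3y7kcrm0'
Chunk 2: stream[13..14]='5' size=0x5=5, data at stream[16..21]='gyiz6' -> body[8..13], body so far='3y7kcrm0gyiz6'
Chunk 3: stream[23..24]='3' size=0x3=3, data at stream[26..29]='hhn' -> body[13..16], body so far='3y7kcrm0gyiz6hhn'
Chunk 4: stream[31..32]='0' size=0 (terminator). Final body='3y7kcrm0gyiz6hhn' (16 bytes)

Answer: 8 5 3 0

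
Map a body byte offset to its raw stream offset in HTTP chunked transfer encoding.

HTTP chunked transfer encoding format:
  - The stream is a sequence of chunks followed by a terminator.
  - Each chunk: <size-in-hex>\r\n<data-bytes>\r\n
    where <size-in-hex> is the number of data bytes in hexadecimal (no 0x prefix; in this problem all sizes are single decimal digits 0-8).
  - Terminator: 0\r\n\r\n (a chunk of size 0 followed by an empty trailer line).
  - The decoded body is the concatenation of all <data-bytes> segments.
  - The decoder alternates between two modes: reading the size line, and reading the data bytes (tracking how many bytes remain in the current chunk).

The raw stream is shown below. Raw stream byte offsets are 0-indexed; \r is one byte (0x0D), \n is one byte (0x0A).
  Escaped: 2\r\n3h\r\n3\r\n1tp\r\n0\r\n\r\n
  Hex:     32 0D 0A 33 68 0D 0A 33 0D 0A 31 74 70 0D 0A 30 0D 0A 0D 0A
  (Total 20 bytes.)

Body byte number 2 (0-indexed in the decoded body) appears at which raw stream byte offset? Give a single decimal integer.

Chunk 1: stream[0..1]='2' size=0x2=2, data at stream[3..5]='3h' -> body[0..2], body so far='3h'
Chunk 2: stream[7..8]='3' size=0x3=3, data at stream[10..13]='1tp' -> body[2..5], body so far='3h1tp'
Chunk 3: stream[15..16]='0' size=0 (terminator). Final body='3h1tp' (5 bytes)
Body byte 2 at stream offset 10

Answer: 10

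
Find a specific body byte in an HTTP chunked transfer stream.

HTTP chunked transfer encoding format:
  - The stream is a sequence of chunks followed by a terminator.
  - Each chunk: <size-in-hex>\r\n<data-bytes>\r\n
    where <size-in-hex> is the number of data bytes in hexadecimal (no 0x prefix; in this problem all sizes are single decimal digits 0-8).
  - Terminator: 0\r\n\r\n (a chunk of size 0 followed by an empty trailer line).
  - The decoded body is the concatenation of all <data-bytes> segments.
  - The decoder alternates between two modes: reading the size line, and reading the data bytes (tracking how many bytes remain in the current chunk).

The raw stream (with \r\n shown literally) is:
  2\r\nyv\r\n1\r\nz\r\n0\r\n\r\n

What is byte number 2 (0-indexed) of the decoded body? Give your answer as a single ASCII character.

Answer: z

Derivation:
Chunk 1: stream[0..1]='2' size=0x2=2, data at stream[3..5]='yv' -> body[0..2], body so far='yv'
Chunk 2: stream[7..8]='1' size=0x1=1, data at stream[10..11]='z' -> body[2..3], body so far='yvz'
Chunk 3: stream[13..14]='0' size=0 (terminator). Final body='yvz' (3 bytes)
Body byte 2 = 'z'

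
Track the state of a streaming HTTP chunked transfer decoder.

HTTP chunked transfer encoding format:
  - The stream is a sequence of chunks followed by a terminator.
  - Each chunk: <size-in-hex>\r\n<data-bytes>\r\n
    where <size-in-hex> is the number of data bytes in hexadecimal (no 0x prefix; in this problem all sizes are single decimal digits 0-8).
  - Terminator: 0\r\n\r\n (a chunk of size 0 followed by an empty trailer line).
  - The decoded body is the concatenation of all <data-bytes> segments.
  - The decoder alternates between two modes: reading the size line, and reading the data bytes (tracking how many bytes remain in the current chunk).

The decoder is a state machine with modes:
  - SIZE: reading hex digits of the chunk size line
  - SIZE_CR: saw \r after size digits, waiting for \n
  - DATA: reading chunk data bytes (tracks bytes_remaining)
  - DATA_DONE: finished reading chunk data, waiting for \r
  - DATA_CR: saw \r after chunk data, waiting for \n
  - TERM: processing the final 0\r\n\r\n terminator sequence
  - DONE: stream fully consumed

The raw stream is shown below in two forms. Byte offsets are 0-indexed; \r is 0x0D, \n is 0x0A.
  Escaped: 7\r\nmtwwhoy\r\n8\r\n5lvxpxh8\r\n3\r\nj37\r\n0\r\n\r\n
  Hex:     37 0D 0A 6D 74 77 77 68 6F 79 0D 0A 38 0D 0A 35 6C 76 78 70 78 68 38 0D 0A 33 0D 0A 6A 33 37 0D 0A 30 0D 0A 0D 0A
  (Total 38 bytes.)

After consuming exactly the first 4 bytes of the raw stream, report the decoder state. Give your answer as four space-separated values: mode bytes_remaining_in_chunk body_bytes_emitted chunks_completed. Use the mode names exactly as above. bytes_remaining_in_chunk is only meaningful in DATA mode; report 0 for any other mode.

Byte 0 = '7': mode=SIZE remaining=0 emitted=0 chunks_done=0
Byte 1 = 0x0D: mode=SIZE_CR remaining=0 emitted=0 chunks_done=0
Byte 2 = 0x0A: mode=DATA remaining=7 emitted=0 chunks_done=0
Byte 3 = 'm': mode=DATA remaining=6 emitted=1 chunks_done=0

Answer: DATA 6 1 0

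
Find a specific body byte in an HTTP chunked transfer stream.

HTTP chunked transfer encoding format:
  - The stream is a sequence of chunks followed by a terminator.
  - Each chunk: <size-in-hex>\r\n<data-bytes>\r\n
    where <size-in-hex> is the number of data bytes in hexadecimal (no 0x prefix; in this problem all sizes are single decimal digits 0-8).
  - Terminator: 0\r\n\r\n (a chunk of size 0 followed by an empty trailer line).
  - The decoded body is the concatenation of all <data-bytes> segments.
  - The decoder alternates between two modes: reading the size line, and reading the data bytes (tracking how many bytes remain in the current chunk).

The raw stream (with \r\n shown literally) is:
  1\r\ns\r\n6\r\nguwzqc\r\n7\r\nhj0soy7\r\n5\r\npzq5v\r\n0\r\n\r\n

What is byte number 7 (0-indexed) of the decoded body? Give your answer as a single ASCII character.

Chunk 1: stream[0..1]='1' size=0x1=1, data at stream[3..4]='s' -> body[0..1], body so far='s'
Chunk 2: stream[6..7]='6' size=0x6=6, data at stream[9..15]='guwzqc' -> body[1..7], body so far='sguwzqc'
Chunk 3: stream[17..18]='7' size=0x7=7, data at stream[20..27]='hj0soy7' -> body[7..14], body so far='sguwzqchj0soy7'
Chunk 4: stream[29..30]='5' size=0x5=5, data at stream[32..37]='pzq5v' -> body[14..19], body so far='sguwzqchj0soy7pzq5v'
Chunk 5: stream[39..40]='0' size=0 (terminator). Final body='sguwzqchj0soy7pzq5v' (19 bytes)
Body byte 7 = 'h'

Answer: h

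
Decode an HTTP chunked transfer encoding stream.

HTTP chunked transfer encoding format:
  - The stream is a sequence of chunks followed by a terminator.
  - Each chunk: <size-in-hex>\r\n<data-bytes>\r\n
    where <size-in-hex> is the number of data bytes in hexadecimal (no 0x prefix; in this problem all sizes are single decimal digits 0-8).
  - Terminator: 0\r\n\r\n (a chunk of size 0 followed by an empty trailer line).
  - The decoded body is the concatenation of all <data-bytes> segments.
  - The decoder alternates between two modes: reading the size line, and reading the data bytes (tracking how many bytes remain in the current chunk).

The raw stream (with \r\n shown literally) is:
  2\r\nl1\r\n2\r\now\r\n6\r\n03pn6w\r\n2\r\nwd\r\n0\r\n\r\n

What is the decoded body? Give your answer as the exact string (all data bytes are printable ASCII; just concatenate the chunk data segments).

Answer: l1ow03pn6wwd

Derivation:
Chunk 1: stream[0..1]='2' size=0x2=2, data at stream[3..5]='l1' -> body[0..2], body so far='l1'
Chunk 2: stream[7..8]='2' size=0x2=2, data at stream[10..12]='ow' -> body[2..4], body so far='l1ow'
Chunk 3: stream[14..15]='6' size=0x6=6, data at stream[17..23]='03pn6w' -> body[4..10], body so far='l1ow03pn6w'
Chunk 4: stream[25..26]='2' size=0x2=2, data at stream[28..30]='wd' -> body[10..12], body so far='l1ow03pn6wwd'
Chunk 5: stream[32..33]='0' size=0 (terminator). Final body='l1ow03pn6wwd' (12 bytes)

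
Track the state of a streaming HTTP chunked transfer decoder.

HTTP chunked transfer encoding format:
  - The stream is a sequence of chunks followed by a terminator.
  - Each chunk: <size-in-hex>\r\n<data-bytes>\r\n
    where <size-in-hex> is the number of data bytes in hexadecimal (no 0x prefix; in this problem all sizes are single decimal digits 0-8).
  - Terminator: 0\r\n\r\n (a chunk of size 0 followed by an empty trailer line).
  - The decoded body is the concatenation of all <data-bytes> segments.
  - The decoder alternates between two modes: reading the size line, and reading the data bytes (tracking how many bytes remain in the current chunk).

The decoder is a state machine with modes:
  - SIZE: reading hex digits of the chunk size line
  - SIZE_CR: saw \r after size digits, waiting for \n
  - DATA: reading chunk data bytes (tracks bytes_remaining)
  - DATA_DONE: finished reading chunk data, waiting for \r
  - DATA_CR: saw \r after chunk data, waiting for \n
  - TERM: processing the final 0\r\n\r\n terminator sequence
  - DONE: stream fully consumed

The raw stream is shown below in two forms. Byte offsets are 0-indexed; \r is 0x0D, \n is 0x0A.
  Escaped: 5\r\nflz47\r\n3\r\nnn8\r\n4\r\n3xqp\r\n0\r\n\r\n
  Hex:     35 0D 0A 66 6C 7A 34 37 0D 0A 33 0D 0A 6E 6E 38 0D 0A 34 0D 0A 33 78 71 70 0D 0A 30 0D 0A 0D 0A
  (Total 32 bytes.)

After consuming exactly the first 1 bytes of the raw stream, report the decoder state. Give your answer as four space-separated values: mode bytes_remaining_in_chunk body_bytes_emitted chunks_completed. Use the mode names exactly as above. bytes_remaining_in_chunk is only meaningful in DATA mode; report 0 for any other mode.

Byte 0 = '5': mode=SIZE remaining=0 emitted=0 chunks_done=0

Answer: SIZE 0 0 0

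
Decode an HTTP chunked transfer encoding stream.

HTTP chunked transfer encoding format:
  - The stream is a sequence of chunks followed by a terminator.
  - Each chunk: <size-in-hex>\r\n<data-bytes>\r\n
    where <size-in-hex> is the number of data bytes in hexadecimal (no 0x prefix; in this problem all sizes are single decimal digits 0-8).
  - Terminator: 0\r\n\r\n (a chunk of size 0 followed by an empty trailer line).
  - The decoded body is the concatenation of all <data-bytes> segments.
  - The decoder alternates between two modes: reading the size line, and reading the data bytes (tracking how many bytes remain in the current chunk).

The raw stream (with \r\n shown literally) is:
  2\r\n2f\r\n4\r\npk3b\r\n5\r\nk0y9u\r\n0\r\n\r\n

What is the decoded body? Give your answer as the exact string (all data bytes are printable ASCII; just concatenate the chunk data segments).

Answer: 2fpk3bk0y9u

Derivation:
Chunk 1: stream[0..1]='2' size=0x2=2, data at stream[3..5]='2f' -> body[0..2], body so far='2f'
Chunk 2: stream[7..8]='4' size=0x4=4, data at stream[10..14]='pk3b' -> body[2..6], body so far='2fpk3b'
Chunk 3: stream[16..17]='5' size=0x5=5, data at stream[19..24]='k0y9u' -> body[6..11], body so far='2fpk3bk0y9u'
Chunk 4: stream[26..27]='0' size=0 (terminator). Final body='2fpk3bk0y9u' (11 bytes)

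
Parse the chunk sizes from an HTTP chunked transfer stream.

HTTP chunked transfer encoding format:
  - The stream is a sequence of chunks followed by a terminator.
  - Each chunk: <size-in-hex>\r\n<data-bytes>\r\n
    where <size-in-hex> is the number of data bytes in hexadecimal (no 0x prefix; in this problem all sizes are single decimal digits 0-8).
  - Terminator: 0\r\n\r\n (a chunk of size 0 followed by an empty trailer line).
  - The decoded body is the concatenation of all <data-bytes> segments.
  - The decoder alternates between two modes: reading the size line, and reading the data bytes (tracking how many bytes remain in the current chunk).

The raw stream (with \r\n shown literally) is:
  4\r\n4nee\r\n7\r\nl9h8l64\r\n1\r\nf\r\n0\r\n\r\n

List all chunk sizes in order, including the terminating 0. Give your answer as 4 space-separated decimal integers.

Chunk 1: stream[0..1]='4' size=0x4=4, data at stream[3..7]='4nee' -> body[0..4], body so far='4nee'
Chunk 2: stream[9..10]='7' size=0x7=7, data at stream[12..19]='l9h8l64' -> body[4..11], body so far='4neel9h8l64'
Chunk 3: stream[21..22]='1' size=0x1=1, data at stream[24..25]='f' -> body[11..12], body so far='4neel9h8l64f'
Chunk 4: stream[27..28]='0' size=0 (terminator). Final body='4neel9h8l64f' (12 bytes)

Answer: 4 7 1 0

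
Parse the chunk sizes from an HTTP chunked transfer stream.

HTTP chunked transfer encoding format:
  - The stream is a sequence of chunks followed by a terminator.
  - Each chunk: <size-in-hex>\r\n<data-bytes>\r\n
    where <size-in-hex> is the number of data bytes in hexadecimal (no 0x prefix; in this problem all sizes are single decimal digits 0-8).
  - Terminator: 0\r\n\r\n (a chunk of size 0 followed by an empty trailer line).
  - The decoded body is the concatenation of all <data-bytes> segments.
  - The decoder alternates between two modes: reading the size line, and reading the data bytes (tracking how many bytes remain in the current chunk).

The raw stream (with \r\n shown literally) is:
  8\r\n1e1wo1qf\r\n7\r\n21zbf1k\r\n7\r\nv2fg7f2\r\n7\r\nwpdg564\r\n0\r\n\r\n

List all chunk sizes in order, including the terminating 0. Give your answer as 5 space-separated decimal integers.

Answer: 8 7 7 7 0

Derivation:
Chunk 1: stream[0..1]='8' size=0x8=8, data at stream[3..11]='1e1wo1qf' -> body[0..8], body so far='1e1wo1qf'
Chunk 2: stream[13..14]='7' size=0x7=7, data at stream[16..23]='21zbf1k' -> body[8..15], body so far='1e1wo1qf21zbf1k'
Chunk 3: stream[25..26]='7' size=0x7=7, data at stream[28..35]='v2fg7f2' -> body[15..22], body so far='1e1wo1qf21zbf1kv2fg7f2'
Chunk 4: stream[37..38]='7' size=0x7=7, data at stream[40..47]='wpdg564' -> body[22..29], body so far='1e1wo1qf21zbf1kv2fg7f2wpdg564'
Chunk 5: stream[49..50]='0' size=0 (terminator). Final body='1e1wo1qf21zbf1kv2fg7f2wpdg564' (29 bytes)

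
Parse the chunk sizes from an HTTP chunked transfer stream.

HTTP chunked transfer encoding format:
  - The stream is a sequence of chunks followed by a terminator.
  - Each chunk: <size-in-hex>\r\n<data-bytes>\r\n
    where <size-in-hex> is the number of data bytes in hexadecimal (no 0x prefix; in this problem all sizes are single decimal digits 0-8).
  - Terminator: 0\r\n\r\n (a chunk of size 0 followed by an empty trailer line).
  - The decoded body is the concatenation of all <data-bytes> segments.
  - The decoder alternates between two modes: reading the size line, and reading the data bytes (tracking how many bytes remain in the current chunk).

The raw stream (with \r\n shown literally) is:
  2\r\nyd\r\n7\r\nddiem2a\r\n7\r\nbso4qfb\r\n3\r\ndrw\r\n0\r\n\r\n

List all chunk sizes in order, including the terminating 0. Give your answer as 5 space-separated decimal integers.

Chunk 1: stream[0..1]='2' size=0x2=2, data at stream[3..5]='yd' -> body[0..2], body so far='yd'
Chunk 2: stream[7..8]='7' size=0x7=7, data at stream[10..17]='ddiem2a' -> body[2..9], body so far='ydddiem2a'
Chunk 3: stream[19..20]='7' size=0x7=7, data at stream[22..29]='bso4qfb' -> body[9..16], body so far='ydddiem2abso4qfb'
Chunk 4: stream[31..32]='3' size=0x3=3, data at stream[34..37]='drw' -> body[16..19], body so far='ydddiem2abso4qfbdrw'
Chunk 5: stream[39..40]='0' size=0 (terminator). Final body='ydddiem2abso4qfbdrw' (19 bytes)

Answer: 2 7 7 3 0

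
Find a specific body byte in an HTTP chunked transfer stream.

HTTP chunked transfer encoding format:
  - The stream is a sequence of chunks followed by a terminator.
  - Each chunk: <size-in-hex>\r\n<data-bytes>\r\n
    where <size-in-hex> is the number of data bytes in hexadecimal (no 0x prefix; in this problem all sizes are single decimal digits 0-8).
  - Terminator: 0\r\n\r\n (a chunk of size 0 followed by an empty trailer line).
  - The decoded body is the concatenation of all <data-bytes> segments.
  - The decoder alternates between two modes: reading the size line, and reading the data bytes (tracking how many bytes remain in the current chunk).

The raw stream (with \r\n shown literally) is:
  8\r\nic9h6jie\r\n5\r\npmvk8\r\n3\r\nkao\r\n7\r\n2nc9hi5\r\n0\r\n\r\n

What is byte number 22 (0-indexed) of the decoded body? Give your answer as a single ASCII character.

Answer: 5

Derivation:
Chunk 1: stream[0..1]='8' size=0x8=8, data at stream[3..11]='ic9h6jie' -> body[0..8], body so far='ic9h6jie'
Chunk 2: stream[13..14]='5' size=0x5=5, data at stream[16..21]='pmvk8' -> body[8..13], body so far='ic9h6jiepmvk8'
Chunk 3: stream[23..24]='3' size=0x3=3, data at stream[26..29]='kao' -> body[13..16], body so far='ic9h6jiepmvk8kao'
Chunk 4: stream[31..32]='7' size=0x7=7, data at stream[34..41]='2nc9hi5' -> body[16..23], body so far='ic9h6jiepmvk8kao2nc9hi5'
Chunk 5: stream[43..44]='0' size=0 (terminator). Final body='ic9h6jiepmvk8kao2nc9hi5' (23 bytes)
Body byte 22 = '5'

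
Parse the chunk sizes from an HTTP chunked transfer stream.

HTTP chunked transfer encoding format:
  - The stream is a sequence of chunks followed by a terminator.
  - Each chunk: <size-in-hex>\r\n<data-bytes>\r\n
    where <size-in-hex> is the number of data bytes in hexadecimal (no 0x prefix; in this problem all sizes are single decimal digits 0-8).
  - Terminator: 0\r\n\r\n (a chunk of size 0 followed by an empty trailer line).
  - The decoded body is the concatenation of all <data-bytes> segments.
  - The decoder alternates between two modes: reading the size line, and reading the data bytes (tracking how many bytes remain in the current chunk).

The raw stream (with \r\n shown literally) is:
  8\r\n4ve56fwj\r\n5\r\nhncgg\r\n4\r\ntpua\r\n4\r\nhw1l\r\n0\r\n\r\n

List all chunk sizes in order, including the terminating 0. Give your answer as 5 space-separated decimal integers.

Answer: 8 5 4 4 0

Derivation:
Chunk 1: stream[0..1]='8' size=0x8=8, data at stream[3..11]='4ve56fwj' -> body[0..8], body so far='4ve56fwj'
Chunk 2: stream[13..14]='5' size=0x5=5, data at stream[16..21]='hncgg' -> body[8..13], body so far='4ve56fwjhncgg'
Chunk 3: stream[23..24]='4' size=0x4=4, data at stream[26..30]='tpua' -> body[13..17], body so far='4ve56fwjhncggtpua'
Chunk 4: stream[32..33]='4' size=0x4=4, data at stream[35..39]='hw1l' -> body[17..21], body so far='4ve56fwjhncggtpuahw1l'
Chunk 5: stream[41..42]='0' size=0 (terminator). Final body='4ve56fwjhncggtpuahw1l' (21 bytes)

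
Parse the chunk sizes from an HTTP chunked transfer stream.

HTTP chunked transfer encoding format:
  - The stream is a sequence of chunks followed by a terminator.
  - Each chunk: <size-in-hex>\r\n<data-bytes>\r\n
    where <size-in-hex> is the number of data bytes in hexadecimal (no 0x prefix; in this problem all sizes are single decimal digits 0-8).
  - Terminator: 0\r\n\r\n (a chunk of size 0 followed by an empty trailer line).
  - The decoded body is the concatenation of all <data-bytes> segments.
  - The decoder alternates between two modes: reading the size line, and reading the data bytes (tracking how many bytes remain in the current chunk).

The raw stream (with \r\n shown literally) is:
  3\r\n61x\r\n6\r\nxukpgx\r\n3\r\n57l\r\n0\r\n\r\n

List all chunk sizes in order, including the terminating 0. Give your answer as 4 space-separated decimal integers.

Answer: 3 6 3 0

Derivation:
Chunk 1: stream[0..1]='3' size=0x3=3, data at stream[3..6]='61x' -> body[0..3], body so far='61x'
Chunk 2: stream[8..9]='6' size=0x6=6, data at stream[11..17]='xukpgx' -> body[3..9], body so far='61xxukpgx'
Chunk 3: stream[19..20]='3' size=0x3=3, data at stream[22..25]='57l' -> body[9..12], body so far='61xxukpgx57l'
Chunk 4: stream[27..28]='0' size=0 (terminator). Final body='61xxukpgx57l' (12 bytes)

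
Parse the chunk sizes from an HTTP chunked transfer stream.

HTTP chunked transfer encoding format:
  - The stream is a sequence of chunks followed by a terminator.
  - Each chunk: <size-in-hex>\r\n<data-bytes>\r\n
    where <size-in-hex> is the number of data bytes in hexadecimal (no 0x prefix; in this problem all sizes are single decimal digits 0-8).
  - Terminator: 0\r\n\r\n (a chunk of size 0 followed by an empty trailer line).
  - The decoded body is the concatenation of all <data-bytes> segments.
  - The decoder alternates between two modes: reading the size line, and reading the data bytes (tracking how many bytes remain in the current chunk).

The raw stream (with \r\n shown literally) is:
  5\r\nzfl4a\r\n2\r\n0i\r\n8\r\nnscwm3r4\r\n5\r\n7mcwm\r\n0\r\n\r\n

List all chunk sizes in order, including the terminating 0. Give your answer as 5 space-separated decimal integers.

Chunk 1: stream[0..1]='5' size=0x5=5, data at stream[3..8]='zfl4a' -> body[0..5], body so far='zfl4a'
Chunk 2: stream[10..11]='2' size=0x2=2, data at stream[13..15]='0i' -> body[5..7], body so far='zfl4a0i'
Chunk 3: stream[17..18]='8' size=0x8=8, data at stream[20..28]='nscwm3r4' -> body[7..15], body so far='zfl4a0inscwm3r4'
Chunk 4: stream[30..31]='5' size=0x5=5, data at stream[33..38]='7mcwm' -> body[15..20], body so far='zfl4a0inscwm3r47mcwm'
Chunk 5: stream[40..41]='0' size=0 (terminator). Final body='zfl4a0inscwm3r47mcwm' (20 bytes)

Answer: 5 2 8 5 0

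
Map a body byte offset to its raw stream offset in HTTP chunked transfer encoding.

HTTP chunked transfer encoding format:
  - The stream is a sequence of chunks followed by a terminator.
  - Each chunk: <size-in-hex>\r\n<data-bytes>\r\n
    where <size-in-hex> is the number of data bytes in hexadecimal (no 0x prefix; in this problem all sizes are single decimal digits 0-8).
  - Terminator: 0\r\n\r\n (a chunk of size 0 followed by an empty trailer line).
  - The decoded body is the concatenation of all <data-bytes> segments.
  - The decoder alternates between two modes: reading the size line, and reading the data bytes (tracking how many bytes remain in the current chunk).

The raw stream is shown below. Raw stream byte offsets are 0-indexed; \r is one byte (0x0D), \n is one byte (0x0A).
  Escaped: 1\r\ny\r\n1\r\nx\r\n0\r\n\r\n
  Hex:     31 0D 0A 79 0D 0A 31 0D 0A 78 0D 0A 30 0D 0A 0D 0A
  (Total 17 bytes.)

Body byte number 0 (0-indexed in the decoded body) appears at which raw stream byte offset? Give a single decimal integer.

Answer: 3

Derivation:
Chunk 1: stream[0..1]='1' size=0x1=1, data at stream[3..4]='y' -> body[0..1], body so far='y'
Chunk 2: stream[6..7]='1' size=0x1=1, data at stream[9..10]='x' -> body[1..2], body so far='yx'
Chunk 3: stream[12..13]='0' size=0 (terminator). Final body='yx' (2 bytes)
Body byte 0 at stream offset 3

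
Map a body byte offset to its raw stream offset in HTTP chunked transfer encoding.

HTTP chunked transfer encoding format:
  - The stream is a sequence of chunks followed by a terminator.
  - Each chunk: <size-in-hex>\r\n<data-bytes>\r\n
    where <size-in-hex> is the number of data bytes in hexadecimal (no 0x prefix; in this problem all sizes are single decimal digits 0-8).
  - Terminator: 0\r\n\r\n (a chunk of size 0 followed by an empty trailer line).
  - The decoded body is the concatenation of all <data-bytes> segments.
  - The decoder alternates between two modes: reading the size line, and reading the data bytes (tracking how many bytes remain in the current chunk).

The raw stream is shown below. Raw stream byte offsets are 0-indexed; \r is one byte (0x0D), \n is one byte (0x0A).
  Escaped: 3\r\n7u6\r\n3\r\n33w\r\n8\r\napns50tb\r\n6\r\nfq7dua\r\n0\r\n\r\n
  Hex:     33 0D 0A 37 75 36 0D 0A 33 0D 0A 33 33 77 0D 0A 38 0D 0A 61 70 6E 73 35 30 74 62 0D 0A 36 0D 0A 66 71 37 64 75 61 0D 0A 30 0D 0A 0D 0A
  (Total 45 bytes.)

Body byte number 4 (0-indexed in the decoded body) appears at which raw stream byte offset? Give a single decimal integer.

Chunk 1: stream[0..1]='3' size=0x3=3, data at stream[3..6]='7u6' -> body[0..3], body so far='7u6'
Chunk 2: stream[8..9]='3' size=0x3=3, data at stream[11..14]='33w' -> body[3..6], body so far='7u633w'
Chunk 3: stream[16..17]='8' size=0x8=8, data at stream[19..27]='apns50tb' -> body[6..14], body so far='7u633wapns50tb'
Chunk 4: stream[29..30]='6' size=0x6=6, data at stream[32..38]='fq7dua' -> body[14..20], body so far='7u633wapns50tbfq7dua'
Chunk 5: stream[40..41]='0' size=0 (terminator). Final body='7u633wapns50tbfq7dua' (20 bytes)
Body byte 4 at stream offset 12

Answer: 12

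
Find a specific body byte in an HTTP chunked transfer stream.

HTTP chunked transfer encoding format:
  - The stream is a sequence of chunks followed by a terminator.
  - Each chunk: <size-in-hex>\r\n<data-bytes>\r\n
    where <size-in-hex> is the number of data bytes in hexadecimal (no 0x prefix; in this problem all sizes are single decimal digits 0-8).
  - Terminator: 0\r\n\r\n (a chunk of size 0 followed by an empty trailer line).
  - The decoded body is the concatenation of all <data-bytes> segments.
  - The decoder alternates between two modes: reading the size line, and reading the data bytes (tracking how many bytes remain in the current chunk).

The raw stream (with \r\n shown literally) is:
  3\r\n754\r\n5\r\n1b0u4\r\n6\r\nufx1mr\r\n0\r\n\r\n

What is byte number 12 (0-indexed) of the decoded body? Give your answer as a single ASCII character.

Chunk 1: stream[0..1]='3' size=0x3=3, data at stream[3..6]='754' -> body[0..3], body so far='754'
Chunk 2: stream[8..9]='5' size=0x5=5, data at stream[11..16]='1b0u4' -> body[3..8], body so far='7541b0u4'
Chunk 3: stream[18..19]='6' size=0x6=6, data at stream[21..27]='ufx1mr' -> body[8..14], body so far='7541b0u4ufx1mr'
Chunk 4: stream[29..30]='0' size=0 (terminator). Final body='7541b0u4ufx1mr' (14 bytes)
Body byte 12 = 'm'

Answer: m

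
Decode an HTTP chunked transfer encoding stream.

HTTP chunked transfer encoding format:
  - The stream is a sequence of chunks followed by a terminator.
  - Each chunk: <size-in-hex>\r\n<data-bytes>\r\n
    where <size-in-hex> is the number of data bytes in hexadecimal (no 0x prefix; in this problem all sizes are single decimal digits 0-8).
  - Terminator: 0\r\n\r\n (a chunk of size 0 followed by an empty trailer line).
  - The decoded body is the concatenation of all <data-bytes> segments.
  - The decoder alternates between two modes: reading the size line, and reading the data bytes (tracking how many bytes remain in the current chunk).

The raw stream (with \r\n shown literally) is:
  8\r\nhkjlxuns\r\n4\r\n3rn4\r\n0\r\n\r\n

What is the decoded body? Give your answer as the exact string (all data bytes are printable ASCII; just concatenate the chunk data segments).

Answer: hkjlxuns3rn4

Derivation:
Chunk 1: stream[0..1]='8' size=0x8=8, data at stream[3..11]='hkjlxuns' -> body[0..8], body so far='hkjlxuns'
Chunk 2: stream[13..14]='4' size=0x4=4, data at stream[16..20]='3rn4' -> body[8..12], body so far='hkjlxuns3rn4'
Chunk 3: stream[22..23]='0' size=0 (terminator). Final body='hkjlxuns3rn4' (12 bytes)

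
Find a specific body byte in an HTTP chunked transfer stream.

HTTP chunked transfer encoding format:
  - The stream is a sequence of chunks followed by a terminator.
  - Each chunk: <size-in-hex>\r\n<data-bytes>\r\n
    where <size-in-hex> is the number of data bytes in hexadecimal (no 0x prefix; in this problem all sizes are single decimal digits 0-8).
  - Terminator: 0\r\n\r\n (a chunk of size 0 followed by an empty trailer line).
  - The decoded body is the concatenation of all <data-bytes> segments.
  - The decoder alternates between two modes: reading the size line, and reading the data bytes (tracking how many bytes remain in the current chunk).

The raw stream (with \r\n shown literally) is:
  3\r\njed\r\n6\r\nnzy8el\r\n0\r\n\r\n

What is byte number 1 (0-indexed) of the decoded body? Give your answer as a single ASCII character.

Answer: e

Derivation:
Chunk 1: stream[0..1]='3' size=0x3=3, data at stream[3..6]='jed' -> body[0..3], body so far='jed'
Chunk 2: stream[8..9]='6' size=0x6=6, data at stream[11..17]='nzy8el' -> body[3..9], body so far='jednzy8el'
Chunk 3: stream[19..20]='0' size=0 (terminator). Final body='jednzy8el' (9 bytes)
Body byte 1 = 'e'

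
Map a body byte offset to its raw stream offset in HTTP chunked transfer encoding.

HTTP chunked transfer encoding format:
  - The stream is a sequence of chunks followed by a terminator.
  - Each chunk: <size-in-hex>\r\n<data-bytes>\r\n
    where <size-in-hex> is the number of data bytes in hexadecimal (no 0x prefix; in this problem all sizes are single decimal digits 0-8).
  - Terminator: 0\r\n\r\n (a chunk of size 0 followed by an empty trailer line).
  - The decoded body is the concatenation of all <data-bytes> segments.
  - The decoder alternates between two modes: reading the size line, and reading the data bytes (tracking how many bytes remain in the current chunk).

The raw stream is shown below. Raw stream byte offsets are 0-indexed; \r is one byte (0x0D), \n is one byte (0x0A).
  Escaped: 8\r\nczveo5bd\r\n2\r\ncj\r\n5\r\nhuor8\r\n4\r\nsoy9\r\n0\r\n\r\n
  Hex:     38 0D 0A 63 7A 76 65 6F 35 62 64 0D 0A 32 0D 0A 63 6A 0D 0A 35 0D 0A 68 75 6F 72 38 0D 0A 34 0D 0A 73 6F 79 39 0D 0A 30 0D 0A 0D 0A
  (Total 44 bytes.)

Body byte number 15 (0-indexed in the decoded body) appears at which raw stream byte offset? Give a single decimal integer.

Chunk 1: stream[0..1]='8' size=0x8=8, data at stream[3..11]='czveo5bd' -> body[0..8], body so far='czveo5bd'
Chunk 2: stream[13..14]='2' size=0x2=2, data at stream[16..18]='cj' -> body[8..10], body so far='czveo5bdcj'
Chunk 3: stream[20..21]='5' size=0x5=5, data at stream[23..28]='huor8' -> body[10..15], body so far='czveo5bdcjhuor8'
Chunk 4: stream[30..31]='4' size=0x4=4, data at stream[33..37]='soy9' -> body[15..19], body so far='czveo5bdcjhuor8soy9'
Chunk 5: stream[39..40]='0' size=0 (terminator). Final body='czveo5bdcjhuor8soy9' (19 bytes)
Body byte 15 at stream offset 33

Answer: 33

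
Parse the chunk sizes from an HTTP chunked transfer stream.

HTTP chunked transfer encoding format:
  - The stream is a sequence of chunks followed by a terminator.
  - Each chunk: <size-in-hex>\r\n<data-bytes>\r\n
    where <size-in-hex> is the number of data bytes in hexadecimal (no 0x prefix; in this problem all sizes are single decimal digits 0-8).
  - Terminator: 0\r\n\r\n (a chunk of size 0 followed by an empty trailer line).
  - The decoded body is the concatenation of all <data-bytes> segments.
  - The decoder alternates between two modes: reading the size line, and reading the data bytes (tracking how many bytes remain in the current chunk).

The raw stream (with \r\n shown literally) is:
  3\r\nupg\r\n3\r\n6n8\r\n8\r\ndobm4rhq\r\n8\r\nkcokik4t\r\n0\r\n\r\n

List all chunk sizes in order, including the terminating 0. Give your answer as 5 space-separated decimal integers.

Chunk 1: stream[0..1]='3' size=0x3=3, data at stream[3..6]='upg' -> body[0..3], body so far='upg'
Chunk 2: stream[8..9]='3' size=0x3=3, data at stream[11..14]='6n8' -> body[3..6], body so far='upg6n8'
Chunk 3: stream[16..17]='8' size=0x8=8, data at stream[19..27]='dobm4rhq' -> body[6..14], body so far='upg6n8dobm4rhq'
Chunk 4: stream[29..30]='8' size=0x8=8, data at stream[32..40]='kcokik4t' -> body[14..22], body so far='upg6n8dobm4rhqkcokik4t'
Chunk 5: stream[42..43]='0' size=0 (terminator). Final body='upg6n8dobm4rhqkcokik4t' (22 bytes)

Answer: 3 3 8 8 0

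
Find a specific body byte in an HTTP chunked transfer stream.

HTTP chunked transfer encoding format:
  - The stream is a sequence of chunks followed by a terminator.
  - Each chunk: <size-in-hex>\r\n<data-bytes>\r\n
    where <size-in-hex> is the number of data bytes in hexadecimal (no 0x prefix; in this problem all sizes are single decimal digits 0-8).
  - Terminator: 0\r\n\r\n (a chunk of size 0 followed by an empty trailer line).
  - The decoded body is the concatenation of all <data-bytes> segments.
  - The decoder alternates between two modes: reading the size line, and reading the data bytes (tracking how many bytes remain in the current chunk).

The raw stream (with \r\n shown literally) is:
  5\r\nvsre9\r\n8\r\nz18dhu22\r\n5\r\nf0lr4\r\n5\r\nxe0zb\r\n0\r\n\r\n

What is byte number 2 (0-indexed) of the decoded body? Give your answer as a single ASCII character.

Chunk 1: stream[0..1]='5' size=0x5=5, data at stream[3..8]='vsre9' -> body[0..5], body so far='vsre9'
Chunk 2: stream[10..11]='8' size=0x8=8, data at stream[13..21]='z18dhu22' -> body[5..13], body so far='vsre9z18dhu22'
Chunk 3: stream[23..24]='5' size=0x5=5, data at stream[26..31]='f0lr4' -> body[13..18], body so far='vsre9z18dhu22f0lr4'
Chunk 4: stream[33..34]='5' size=0x5=5, data at stream[36..41]='xe0zb' -> body[18..23], body so far='vsre9z18dhu22f0lr4xe0zb'
Chunk 5: stream[43..44]='0' size=0 (terminator). Final body='vsre9z18dhu22f0lr4xe0zb' (23 bytes)
Body byte 2 = 'r'

Answer: r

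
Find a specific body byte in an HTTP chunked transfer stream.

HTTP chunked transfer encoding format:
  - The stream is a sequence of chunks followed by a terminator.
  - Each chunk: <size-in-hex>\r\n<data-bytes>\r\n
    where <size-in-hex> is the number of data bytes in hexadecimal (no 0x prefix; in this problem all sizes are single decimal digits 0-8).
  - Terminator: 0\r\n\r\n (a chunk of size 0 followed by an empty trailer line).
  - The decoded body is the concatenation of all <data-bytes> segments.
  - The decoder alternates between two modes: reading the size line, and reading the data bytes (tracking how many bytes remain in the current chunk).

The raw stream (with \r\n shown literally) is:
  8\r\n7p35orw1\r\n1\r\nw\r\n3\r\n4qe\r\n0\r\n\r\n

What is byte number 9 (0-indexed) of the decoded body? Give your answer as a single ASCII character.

Answer: 4

Derivation:
Chunk 1: stream[0..1]='8' size=0x8=8, data at stream[3..11]='7p35orw1' -> body[0..8], body so far='7p35orw1'
Chunk 2: stream[13..14]='1' size=0x1=1, data at stream[16..17]='w' -> body[8..9], body so far='7p35orw1w'
Chunk 3: stream[19..20]='3' size=0x3=3, data at stream[22..25]='4qe' -> body[9..12], body so far='7p35orw1w4qe'
Chunk 4: stream[27..28]='0' size=0 (terminator). Final body='7p35orw1w4qe' (12 bytes)
Body byte 9 = '4'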